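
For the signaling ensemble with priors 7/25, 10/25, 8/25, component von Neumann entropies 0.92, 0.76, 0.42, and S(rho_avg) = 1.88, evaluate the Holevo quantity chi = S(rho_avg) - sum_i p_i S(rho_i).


chi = S(rho) - sum_i p_i * S(rho_i)
Weighted entropy = 7/25 * 0.92 + 10/25 * 0.76 + 8/25 * 0.42
= 0.6960
chi = 1.88 - 0.6960
= 1.1840

1.1840


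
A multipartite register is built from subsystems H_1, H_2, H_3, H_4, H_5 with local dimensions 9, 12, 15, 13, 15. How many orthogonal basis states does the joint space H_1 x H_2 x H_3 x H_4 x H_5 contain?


dim(H_1 x H_2 x H_3 x H_4 x H_5) = 9 * 12 * 15 * 13 * 15
= 108 * 15 * 13 * 15
= 1620 * 13 * 15
= 21060 * 15
= 315900

315900


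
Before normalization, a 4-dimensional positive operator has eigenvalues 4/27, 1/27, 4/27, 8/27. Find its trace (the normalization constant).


tr(M) = sum of eigenvalues
= 4/27 + 1/27 + 4/27 + 8/27
= 17/27
= 0.6296

0.6296


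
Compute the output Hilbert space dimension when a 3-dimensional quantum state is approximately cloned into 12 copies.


Output space = H^(tensor 12) where dim(H) = 3
dim = 3^12
= 9 (after 2 factors)
= 27 (after 3 factors)
= 81 (after 4 factors)
= 243 (after 5 factors)
= 729 (after 6 factors)
= 2187 (after 7 factors)
= 6561 (after 8 factors)
= 19683 (after 9 factors)
= 59049 (after 10 factors)
= 177147 (after 11 factors)
= 531441 (after 12 factors)
= 531441

531441


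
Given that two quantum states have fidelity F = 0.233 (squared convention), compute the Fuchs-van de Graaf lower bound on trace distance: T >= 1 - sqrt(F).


Fuchs-van de Graaf (squared-fidelity convention): 1 - sqrt(F) <= T <= sqrt(1 - F).
Lower bound: T >= 1 - sqrt(F)
sqrt(F) = sqrt(0.233) = 0.4827
T >= 1 - 0.4827
T >= 0.5173

0.5173


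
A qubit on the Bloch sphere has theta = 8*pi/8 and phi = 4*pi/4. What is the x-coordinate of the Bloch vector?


theta = 3.1416, phi = 3.1416
r_x = sin(theta)*cos(phi) = 0.0000 * -1.0000
r_x = 0.0000

0.0000


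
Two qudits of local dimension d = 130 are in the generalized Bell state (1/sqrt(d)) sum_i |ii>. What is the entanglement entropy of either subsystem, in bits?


For a maximally entangled state in d x d:
S = log2(d) = log2(130)
= 7.0224

7.0224


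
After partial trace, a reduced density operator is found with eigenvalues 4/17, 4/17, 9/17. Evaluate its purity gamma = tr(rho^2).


tr(rho^2) = sum of eigenvalues squared
= (4/17)^2 + (4/17)^2 + (9/17)^2
= (16 + 16 + 81) / 289
= 113/289
= 0.3910

0.3910


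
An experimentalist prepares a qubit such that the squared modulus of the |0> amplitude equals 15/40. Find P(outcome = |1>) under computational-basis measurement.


|alpha|^2 = 15/40 = 0.3750
|beta|^2 = 1 - 15/40 = 25/40 = 0.6250
P(|1>) = |beta|^2 = 0.6250

0.6250


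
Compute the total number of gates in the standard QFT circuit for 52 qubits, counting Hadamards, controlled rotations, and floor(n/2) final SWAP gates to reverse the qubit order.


Hadamard gates: 52
Controlled rotations: n*(n-1)/2 = 52*51/2 = 1326
SWAP gates: floor(n/2) = floor(52/2) = 26
Total = 52 + 1326 + 26
= 1404

1404


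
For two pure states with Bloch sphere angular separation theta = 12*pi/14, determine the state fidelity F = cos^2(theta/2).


For states separated by angle theta on Bloch sphere:
F = cos^2(theta/2)
theta = 12*pi/14 = 2.6928
theta/2 = 1.3464
cos(theta/2) = 0.2225
F = 0.0495

0.0495


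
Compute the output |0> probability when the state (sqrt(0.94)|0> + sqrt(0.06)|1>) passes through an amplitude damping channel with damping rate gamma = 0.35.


For amplitude damping with parameter gamma on state sqrt(a)|0> + sqrt(b)|1>:
alpha^2 = 0.94, beta^2 = 0.06
P(|0>) = alpha^2 + gamma * beta^2
= 0.94 + 0.35 * 0.06
= 0.94 + 0.0210
= 0.9610

0.9610


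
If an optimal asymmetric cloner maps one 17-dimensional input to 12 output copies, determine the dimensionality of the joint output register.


Output space = H^(tensor 12) where dim(H) = 17
dim = 17^12
= 289 (after 2 factors)
= 4913 (after 3 factors)
= 83521 (after 4 factors)
= 1419857 (after 5 factors)
= 24137569 (after 6 factors)
= 410338673 (after 7 factors)
= 6975757441 (after 8 factors)
= 118587876497 (after 9 factors)
= 2015993900449 (after 10 factors)
= 34271896307633 (after 11 factors)
= 582622237229761 (after 12 factors)
= 582622237229761

582622237229761


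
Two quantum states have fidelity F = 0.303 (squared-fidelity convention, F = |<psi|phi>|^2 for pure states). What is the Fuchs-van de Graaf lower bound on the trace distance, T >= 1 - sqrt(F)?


Fuchs-van de Graaf (squared-fidelity convention): 1 - sqrt(F) <= T <= sqrt(1 - F).
Lower bound: T >= 1 - sqrt(F)
sqrt(F) = sqrt(0.303) = 0.5505
T >= 1 - 0.5505
T >= 0.4495

0.4495


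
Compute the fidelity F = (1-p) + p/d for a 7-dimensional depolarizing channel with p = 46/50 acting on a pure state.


F = (1-p) + p/d
= (1 - 0.9200) + 0.9200/7
= 0.0800 + 0.1314
= 0.2114

0.2114


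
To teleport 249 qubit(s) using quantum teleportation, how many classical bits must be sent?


Quantum teleportation requires 2 classical bits per qubit teleported.
249 qubit(s) -> 2 * 249 = 498 classical bits

498


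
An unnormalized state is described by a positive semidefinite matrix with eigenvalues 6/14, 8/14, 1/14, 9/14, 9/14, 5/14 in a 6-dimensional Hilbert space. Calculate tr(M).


tr(M) = sum of eigenvalues
= 6/14 + 8/14 + 1/14 + 9/14 + 9/14 + 5/14
= 38/14
= 2.7143

2.7143


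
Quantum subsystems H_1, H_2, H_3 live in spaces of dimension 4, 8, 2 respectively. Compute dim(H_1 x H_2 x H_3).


dim(H_1 x H_2 x H_3) = 4 * 8 * 2
= 32 * 2
= 64

64


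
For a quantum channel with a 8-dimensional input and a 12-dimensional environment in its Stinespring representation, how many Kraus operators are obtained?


Tracing out the environment in an orthonormal basis {|i>_E} gives Kraus operators K_i = <i|_E U |0>_E.
Number of Kraus operators = dim(H_env) = d_env
= 12

12


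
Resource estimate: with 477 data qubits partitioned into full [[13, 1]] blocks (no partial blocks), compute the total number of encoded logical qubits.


Each code block uses 13 physical qubits for 1 logical qubit(s).
Number of complete blocks = floor(477 / 13) = 36
Logical qubits = 36 * 1
= 36

36


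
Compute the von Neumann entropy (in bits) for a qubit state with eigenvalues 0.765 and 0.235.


S = -p*log2(p) - (1-p)*log2(1-p)
p = 0.7650, 1-p = 0.2350
= -0.7650 * log2(0.7650) - 0.2350 * log2(0.2350)
= -(-0.2956) - (-0.4910)
= 0.7866

0.7866


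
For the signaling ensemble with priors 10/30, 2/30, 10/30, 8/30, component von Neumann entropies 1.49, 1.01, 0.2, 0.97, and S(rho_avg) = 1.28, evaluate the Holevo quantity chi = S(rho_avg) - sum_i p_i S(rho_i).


chi = S(rho) - sum_i p_i * S(rho_i)
Weighted entropy = 10/30 * 1.49 + 2/30 * 1.01 + 10/30 * 0.2 + 8/30 * 0.97
= 0.8893
chi = 1.28 - 0.8893
= 0.3907

0.3907


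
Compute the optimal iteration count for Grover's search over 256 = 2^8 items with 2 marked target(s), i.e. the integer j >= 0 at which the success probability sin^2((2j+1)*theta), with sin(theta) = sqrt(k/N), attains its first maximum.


After j Grover iterations the success probability is P(j) = sin^2((2j+1)*theta), where sin(theta) = sqrt(k/N).
N = 2^8 = 256, k = 2
sin(theta) = sqrt(k/N) = 0.08838834765
theta = arcsin(sqrt(k/N)) = 0.08850384314 rad
P(j) reaches its first maximum when (2j+1)*theta is as close as possible to pi/2, i.e. j = round(pi/(4*theta) - 1/2).
pi/(4*theta) - 1/2 = 8.3742
(For comparison, the common estimate pi/4 * sqrt(N/k) = 8.8858; the exact maximiser is used here.)
Optimal iterations = 8

8


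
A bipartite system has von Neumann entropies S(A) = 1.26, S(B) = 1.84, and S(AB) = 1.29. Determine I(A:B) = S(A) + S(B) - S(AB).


I(A:B) = S(A) + S(B) - S(AB)
= 1.26 + 1.84 - 1.29
= 1.8100

1.8100


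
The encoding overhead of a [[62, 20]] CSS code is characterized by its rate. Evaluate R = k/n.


Code rate R = k/n
= 20/62
= 0.3226

0.3226


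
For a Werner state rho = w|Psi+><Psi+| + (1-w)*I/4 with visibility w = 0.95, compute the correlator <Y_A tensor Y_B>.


|Psi+> = (|01> + |10>)/sqrt(2)
For the pure Bell state, <Y_A Y_B> = +1 (Bell-state Pauli correlator).
The maximally-mixed part I/4 has tr(I/4 * P tensor P) = 0 for any traceless Pauli P.
So <Y_A Y_B>_rho = w * (+1) + (1 - w) * 0
= 0.95 * (+1)
= 0.9500

0.9500


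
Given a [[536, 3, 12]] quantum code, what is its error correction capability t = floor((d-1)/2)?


Code parameters: [[536, 3, 12]], distance d = 12.
Number of correctable errors = floor((d-1)/2)
= floor((12 - 1)/2)
= floor(11/2)
= 5

5


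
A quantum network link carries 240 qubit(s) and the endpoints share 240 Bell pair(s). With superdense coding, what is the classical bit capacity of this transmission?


Superdense coding allows 2 classical bits per shared entangled pair.
240 pair(s) -> 2 * 240 = 480 classical bits

480


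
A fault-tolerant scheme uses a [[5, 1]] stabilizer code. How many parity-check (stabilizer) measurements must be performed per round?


For an [[n,k]] stabilizer code:
Number of stabilizer generators = n - k
= 5 - 1
= 4

4


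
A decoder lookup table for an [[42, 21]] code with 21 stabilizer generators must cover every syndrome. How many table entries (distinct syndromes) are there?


Each stabilizer generator gives a binary (+1 or -1) measurement outcome.
With 21 independent generators:
Total syndromes = 2^21
= 2097152

2097152


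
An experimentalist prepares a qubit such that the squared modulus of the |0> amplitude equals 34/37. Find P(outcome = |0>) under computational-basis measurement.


|alpha|^2 = 34/37 = 0.9189
|beta|^2 = 1 - 34/37 = 3/37 = 0.0811
P(|0>) = |alpha|^2 = 0.9189

0.9189


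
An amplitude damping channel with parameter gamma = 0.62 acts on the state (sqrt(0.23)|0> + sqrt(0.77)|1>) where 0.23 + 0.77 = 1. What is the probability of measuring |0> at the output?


For amplitude damping with parameter gamma on state sqrt(a)|0> + sqrt(b)|1>:
alpha^2 = 0.23, beta^2 = 0.77
P(|0>) = alpha^2 + gamma * beta^2
= 0.23 + 0.62 * 0.77
= 0.23 + 0.4774
= 0.7074

0.7074


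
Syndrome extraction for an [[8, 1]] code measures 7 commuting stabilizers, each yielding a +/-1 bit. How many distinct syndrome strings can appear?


Each stabilizer generator gives a binary (+1 or -1) measurement outcome.
With 7 independent generators:
Total syndromes = 2^7
= 128

128


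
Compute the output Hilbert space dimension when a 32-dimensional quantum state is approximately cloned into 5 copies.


Output space = H^(tensor 5) where dim(H) = 32
dim = 32^5
= 1024 (after 2 factors)
= 32768 (after 3 factors)
= 1048576 (after 4 factors)
= 33554432 (after 5 factors)
= 33554432

33554432


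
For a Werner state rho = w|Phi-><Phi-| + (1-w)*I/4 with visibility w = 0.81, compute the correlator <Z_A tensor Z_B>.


|Phi-> = (|00> - |11>)/sqrt(2)
For the pure Bell state, <Z_A Z_B> = +1 (Bell-state Pauli correlator).
The maximally-mixed part I/4 has tr(I/4 * P tensor P) = 0 for any traceless Pauli P.
So <Z_A Z_B>_rho = w * (+1) + (1 - w) * 0
= 0.81 * (+1)
= 0.8100

0.8100


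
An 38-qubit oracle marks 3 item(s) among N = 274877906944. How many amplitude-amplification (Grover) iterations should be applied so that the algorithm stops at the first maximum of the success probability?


After j Grover iterations the success probability is P(j) = sin^2((2j+1)*theta), where sin(theta) = sqrt(k/N).
N = 2^38 = 274877906944, k = 3
sin(theta) = sqrt(k/N) = 3.30362474e-06
theta = arcsin(sqrt(k/N)) = 3.30362474e-06 rad
P(j) reaches its first maximum when (2j+1)*theta is as close as possible to pi/2, i.e. j = round(pi/(4*theta) - 1/2).
pi/(4*theta) - 1/2 = 237737.8103
(For comparison, the common estimate pi/4 * sqrt(N/k) = 237738.3103; the exact maximiser is used here.)
Optimal iterations = 237738

237738


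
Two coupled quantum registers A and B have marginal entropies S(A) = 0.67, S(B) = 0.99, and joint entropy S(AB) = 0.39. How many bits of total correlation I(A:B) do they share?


I(A:B) = S(A) + S(B) - S(AB)
= 0.67 + 0.99 - 0.39
= 1.2700

1.2700


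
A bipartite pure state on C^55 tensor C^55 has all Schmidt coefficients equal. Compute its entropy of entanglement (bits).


For a maximally entangled state in d x d:
S = log2(d) = log2(55)
= 5.7814

5.7814


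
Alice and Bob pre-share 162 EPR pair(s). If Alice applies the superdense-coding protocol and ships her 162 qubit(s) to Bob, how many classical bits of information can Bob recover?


Superdense coding allows 2 classical bits per shared entangled pair.
162 pair(s) -> 2 * 162 = 324 classical bits

324


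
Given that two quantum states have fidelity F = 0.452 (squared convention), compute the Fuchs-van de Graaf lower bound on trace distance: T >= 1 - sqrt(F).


Fuchs-van de Graaf (squared-fidelity convention): 1 - sqrt(F) <= T <= sqrt(1 - F).
Lower bound: T >= 1 - sqrt(F)
sqrt(F) = sqrt(0.452) = 0.6723
T >= 1 - 0.6723
T >= 0.3277

0.3277


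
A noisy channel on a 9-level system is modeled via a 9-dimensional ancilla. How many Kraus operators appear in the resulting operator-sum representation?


Tracing out the environment in an orthonormal basis {|i>_E} gives Kraus operators K_i = <i|_E U |0>_E.
Number of Kraus operators = dim(H_env) = d_env
= 9

9


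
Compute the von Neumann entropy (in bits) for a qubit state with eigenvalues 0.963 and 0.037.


S = -p*log2(p) - (1-p)*log2(1-p)
p = 0.9630, 1-p = 0.0370
= -0.9630 * log2(0.9630) - 0.0370 * log2(0.0370)
= -(-0.0524) - (-0.1760)
= 0.2284

0.2284


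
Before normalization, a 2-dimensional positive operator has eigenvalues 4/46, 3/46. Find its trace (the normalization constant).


tr(M) = sum of eigenvalues
= 4/46 + 3/46
= 7/46
= 0.1522

0.1522


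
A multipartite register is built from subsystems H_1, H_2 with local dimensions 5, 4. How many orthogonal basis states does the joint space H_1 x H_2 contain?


dim(H_1 x H_2) = 5 * 4
= 20

20


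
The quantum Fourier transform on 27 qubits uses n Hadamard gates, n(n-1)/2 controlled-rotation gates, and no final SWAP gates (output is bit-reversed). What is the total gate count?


Hadamard gates: 27
Controlled rotations: n*(n-1)/2 = 27*26/2 = 351
SWAP gates: 0 (omitted)
Total = 27 + 351
= 378

378


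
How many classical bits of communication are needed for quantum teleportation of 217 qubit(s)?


Quantum teleportation requires 2 classical bits per qubit teleported.
217 qubit(s) -> 2 * 217 = 434 classical bits

434


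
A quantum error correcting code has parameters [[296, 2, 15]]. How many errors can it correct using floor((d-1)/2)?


Code parameters: [[296, 2, 15]], distance d = 15.
Number of correctable errors = floor((d-1)/2)
= floor((15 - 1)/2)
= floor(14/2)
= 7

7


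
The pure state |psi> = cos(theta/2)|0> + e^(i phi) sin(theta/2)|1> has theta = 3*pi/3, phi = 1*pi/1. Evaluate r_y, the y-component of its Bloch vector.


theta = 3.1416, phi = 3.1416
r_y = sin(theta)*sin(phi) = 0.0000 * 0.0000
r_y = 0.0000

0.0000


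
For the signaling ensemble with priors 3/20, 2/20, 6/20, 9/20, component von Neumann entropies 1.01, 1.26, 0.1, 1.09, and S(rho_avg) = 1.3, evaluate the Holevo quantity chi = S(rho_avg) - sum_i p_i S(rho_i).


chi = S(rho) - sum_i p_i * S(rho_i)
Weighted entropy = 3/20 * 1.01 + 2/20 * 1.26 + 6/20 * 0.1 + 9/20 * 1.09
= 0.7980
chi = 1.3 - 0.7980
= 0.5020

0.5020


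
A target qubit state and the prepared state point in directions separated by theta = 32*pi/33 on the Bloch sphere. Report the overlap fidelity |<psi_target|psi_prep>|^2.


For states separated by angle theta on Bloch sphere:
F = cos^2(theta/2)
theta = 32*pi/33 = 3.0464
theta/2 = 1.5232
cos(theta/2) = 0.0476
F = 0.0023

0.0023


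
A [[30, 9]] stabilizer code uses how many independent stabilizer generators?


For an [[n,k]] stabilizer code:
Number of stabilizer generators = n - k
= 30 - 9
= 21

21


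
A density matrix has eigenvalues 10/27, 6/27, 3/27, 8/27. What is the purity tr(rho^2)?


tr(rho^2) = sum of eigenvalues squared
= (10/27)^2 + (6/27)^2 + (3/27)^2 + (8/27)^2
= (100 + 36 + 9 + 64) / 729
= 209/729
= 0.2867

0.2867


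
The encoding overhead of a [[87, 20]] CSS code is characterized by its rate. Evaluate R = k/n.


Code rate R = k/n
= 20/87
= 0.2299

0.2299


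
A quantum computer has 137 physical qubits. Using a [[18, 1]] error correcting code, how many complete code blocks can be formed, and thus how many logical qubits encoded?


Each code block uses 18 physical qubits for 1 logical qubit(s).
Number of complete blocks = floor(137 / 18) = 7
Logical qubits = 7 * 1
= 7

7


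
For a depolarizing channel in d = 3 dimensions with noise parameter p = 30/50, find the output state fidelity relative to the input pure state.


F = (1-p) + p/d
= (1 - 0.6000) + 0.6000/3
= 0.4000 + 0.2000
= 0.6000

0.6000


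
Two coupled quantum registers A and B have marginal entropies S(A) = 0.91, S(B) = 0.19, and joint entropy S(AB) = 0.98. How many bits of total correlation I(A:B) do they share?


I(A:B) = S(A) + S(B) - S(AB)
= 0.91 + 0.19 - 0.98
= 0.1200

0.1200


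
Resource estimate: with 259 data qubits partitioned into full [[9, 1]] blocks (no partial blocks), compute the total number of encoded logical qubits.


Each code block uses 9 physical qubits for 1 logical qubit(s).
Number of complete blocks = floor(259 / 9) = 28
Logical qubits = 28 * 1
= 28

28


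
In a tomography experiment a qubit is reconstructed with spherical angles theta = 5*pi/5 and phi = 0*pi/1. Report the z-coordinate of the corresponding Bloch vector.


theta = 3.1416, phi = 0.0000
r_z = cos(theta) = -1.0000

-1.0000


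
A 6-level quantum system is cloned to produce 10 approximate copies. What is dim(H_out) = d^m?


Output space = H^(tensor 10) where dim(H) = 6
dim = 6^10
= 36 (after 2 factors)
= 216 (after 3 factors)
= 1296 (after 4 factors)
= 7776 (after 5 factors)
= 46656 (after 6 factors)
= 279936 (after 7 factors)
= 1679616 (after 8 factors)
= 10077696 (after 9 factors)
= 60466176 (after 10 factors)
= 60466176

60466176


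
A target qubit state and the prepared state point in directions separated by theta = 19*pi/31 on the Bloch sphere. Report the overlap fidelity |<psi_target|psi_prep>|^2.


For states separated by angle theta on Bloch sphere:
F = cos^2(theta/2)
theta = 19*pi/31 = 1.9255
theta/2 = 0.9627
cos(theta/2) = 0.5713
F = 0.3263

0.3263


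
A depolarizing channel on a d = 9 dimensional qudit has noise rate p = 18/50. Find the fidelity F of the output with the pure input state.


F = (1-p) + p/d
= (1 - 0.3600) + 0.3600/9
= 0.6400 + 0.0400
= 0.6800

0.6800


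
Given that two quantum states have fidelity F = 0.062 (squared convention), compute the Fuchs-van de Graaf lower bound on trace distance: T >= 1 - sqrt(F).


Fuchs-van de Graaf (squared-fidelity convention): 1 - sqrt(F) <= T <= sqrt(1 - F).
Lower bound: T >= 1 - sqrt(F)
sqrt(F) = sqrt(0.062) = 0.2490
T >= 1 - 0.2490
T >= 0.7510

0.7510


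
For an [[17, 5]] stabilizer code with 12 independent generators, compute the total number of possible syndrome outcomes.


Each stabilizer generator gives a binary (+1 or -1) measurement outcome.
With 12 independent generators:
Total syndromes = 2^12
= 4096

4096


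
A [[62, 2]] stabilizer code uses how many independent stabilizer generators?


For an [[n,k]] stabilizer code:
Number of stabilizer generators = n - k
= 62 - 2
= 60

60


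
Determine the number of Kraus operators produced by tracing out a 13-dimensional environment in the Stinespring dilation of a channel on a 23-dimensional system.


Tracing out the environment in an orthonormal basis {|i>_E} gives Kraus operators K_i = <i|_E U |0>_E.
Number of Kraus operators = dim(H_env) = d_env
= 13

13


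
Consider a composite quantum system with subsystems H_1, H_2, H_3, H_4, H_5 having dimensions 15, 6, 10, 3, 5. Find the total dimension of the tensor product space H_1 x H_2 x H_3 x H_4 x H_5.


dim(H_1 x H_2 x H_3 x H_4 x H_5) = 15 * 6 * 10 * 3 * 5
= 90 * 10 * 3 * 5
= 900 * 3 * 5
= 2700 * 5
= 13500

13500


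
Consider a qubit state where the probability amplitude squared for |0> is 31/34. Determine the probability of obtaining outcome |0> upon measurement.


|alpha|^2 = 31/34 = 0.9118
|beta|^2 = 1 - 31/34 = 3/34 = 0.0882
P(|0>) = |alpha|^2 = 0.9118

0.9118


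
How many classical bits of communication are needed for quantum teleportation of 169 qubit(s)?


Quantum teleportation requires 2 classical bits per qubit teleported.
169 qubit(s) -> 2 * 169 = 338 classical bits

338


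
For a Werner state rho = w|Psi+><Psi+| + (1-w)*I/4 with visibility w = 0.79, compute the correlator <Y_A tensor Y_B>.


|Psi+> = (|01> + |10>)/sqrt(2)
For the pure Bell state, <Y_A Y_B> = +1 (Bell-state Pauli correlator).
The maximally-mixed part I/4 has tr(I/4 * P tensor P) = 0 for any traceless Pauli P.
So <Y_A Y_B>_rho = w * (+1) + (1 - w) * 0
= 0.79 * (+1)
= 0.7900

0.7900


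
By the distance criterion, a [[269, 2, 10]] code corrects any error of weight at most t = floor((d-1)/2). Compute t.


Code parameters: [[269, 2, 10]], distance d = 10.
Number of correctable errors = floor((d-1)/2)
= floor((10 - 1)/2)
= floor(9/2)
= 4

4


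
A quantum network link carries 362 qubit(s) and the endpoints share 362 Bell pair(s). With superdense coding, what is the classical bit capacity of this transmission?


Superdense coding allows 2 classical bits per shared entangled pair.
362 pair(s) -> 2 * 362 = 724 classical bits

724


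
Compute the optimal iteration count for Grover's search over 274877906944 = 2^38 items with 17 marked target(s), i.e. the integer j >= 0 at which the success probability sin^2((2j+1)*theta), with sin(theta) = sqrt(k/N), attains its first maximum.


After j Grover iterations the success probability is P(j) = sin^2((2j+1)*theta), where sin(theta) = sqrt(k/N).
N = 2^38 = 274877906944, k = 17
sin(theta) = sqrt(k/N) = 7.864199878e-06
theta = arcsin(sqrt(k/N)) = 7.864199878e-06 rad
P(j) reaches its first maximum when (2j+1)*theta is as close as possible to pi/2, i.e. j = round(pi/(4*theta) - 1/2).
pi/(4*theta) - 1/2 = 99869.5663
(For comparison, the common estimate pi/4 * sqrt(N/k) = 99870.0663; the exact maximiser is used here.)
Optimal iterations = 99870

99870


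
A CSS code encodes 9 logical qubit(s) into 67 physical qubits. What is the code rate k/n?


Code rate R = k/n
= 9/67
= 0.1343

0.1343


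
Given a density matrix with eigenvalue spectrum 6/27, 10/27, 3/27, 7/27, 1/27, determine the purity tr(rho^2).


tr(rho^2) = sum of eigenvalues squared
= (6/27)^2 + (10/27)^2 + (3/27)^2 + (7/27)^2 + (1/27)^2
= (36 + 100 + 9 + 49 + 1) / 729
= 195/729
= 0.2675

0.2675


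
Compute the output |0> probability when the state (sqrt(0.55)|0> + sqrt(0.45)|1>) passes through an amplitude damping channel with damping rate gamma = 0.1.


For amplitude damping with parameter gamma on state sqrt(a)|0> + sqrt(b)|1>:
alpha^2 = 0.55, beta^2 = 0.45
P(|0>) = alpha^2 + gamma * beta^2
= 0.55 + 0.1 * 0.45
= 0.55 + 0.0450
= 0.5950

0.5950


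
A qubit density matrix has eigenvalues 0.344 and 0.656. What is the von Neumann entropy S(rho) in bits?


S = -p*log2(p) - (1-p)*log2(1-p)
p = 0.3440, 1-p = 0.6560
= -0.3440 * log2(0.3440) - 0.6560 * log2(0.6560)
= -(-0.5296) - (-0.3990)
= 0.9286

0.9286


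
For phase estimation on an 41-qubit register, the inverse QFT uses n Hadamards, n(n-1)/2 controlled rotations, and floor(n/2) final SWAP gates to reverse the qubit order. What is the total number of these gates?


Hadamard gates: 41
Controlled rotations: n*(n-1)/2 = 41*40/2 = 820
SWAP gates: floor(n/2) = floor(41/2) = 20
Total = 41 + 820 + 20
= 881

881


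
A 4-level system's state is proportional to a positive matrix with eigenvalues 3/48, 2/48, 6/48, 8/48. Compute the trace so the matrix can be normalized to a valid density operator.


tr(M) = sum of eigenvalues
= 3/48 + 2/48 + 6/48 + 8/48
= 19/48
= 0.3958

0.3958


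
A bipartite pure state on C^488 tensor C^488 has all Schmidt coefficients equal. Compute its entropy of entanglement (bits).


For a maximally entangled state in d x d:
S = log2(d) = log2(488)
= 8.9307

8.9307


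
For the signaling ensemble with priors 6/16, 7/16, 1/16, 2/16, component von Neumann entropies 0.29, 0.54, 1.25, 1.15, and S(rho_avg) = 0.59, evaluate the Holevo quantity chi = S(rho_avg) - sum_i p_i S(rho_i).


chi = S(rho) - sum_i p_i * S(rho_i)
Weighted entropy = 6/16 * 0.29 + 7/16 * 0.54 + 1/16 * 1.25 + 2/16 * 1.15
= 0.5669
chi = 0.59 - 0.5669
= 0.0231

0.0231


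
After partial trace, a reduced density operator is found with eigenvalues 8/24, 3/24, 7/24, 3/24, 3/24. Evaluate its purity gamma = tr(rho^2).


tr(rho^2) = sum of eigenvalues squared
= (8/24)^2 + (3/24)^2 + (7/24)^2 + (3/24)^2 + (3/24)^2
= (64 + 9 + 49 + 9 + 9) / 576
= 140/576
= 0.2431

0.2431


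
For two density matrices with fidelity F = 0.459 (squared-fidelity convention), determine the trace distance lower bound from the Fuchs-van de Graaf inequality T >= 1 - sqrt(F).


Fuchs-van de Graaf (squared-fidelity convention): 1 - sqrt(F) <= T <= sqrt(1 - F).
Lower bound: T >= 1 - sqrt(F)
sqrt(F) = sqrt(0.459) = 0.6775
T >= 1 - 0.6775
T >= 0.3225

0.3225


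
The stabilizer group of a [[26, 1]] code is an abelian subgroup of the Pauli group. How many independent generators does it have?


For an [[n,k]] stabilizer code:
Number of stabilizer generators = n - k
= 26 - 1
= 25

25


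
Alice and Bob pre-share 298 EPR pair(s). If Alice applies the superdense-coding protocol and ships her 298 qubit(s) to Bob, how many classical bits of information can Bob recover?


Superdense coding allows 2 classical bits per shared entangled pair.
298 pair(s) -> 2 * 298 = 596 classical bits

596


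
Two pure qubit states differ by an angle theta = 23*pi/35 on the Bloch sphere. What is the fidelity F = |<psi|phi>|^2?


For states separated by angle theta on Bloch sphere:
F = cos^2(theta/2)
theta = 23*pi/35 = 2.0645
theta/2 = 1.0322
cos(theta/2) = 0.5129
F = 0.2631

0.2631


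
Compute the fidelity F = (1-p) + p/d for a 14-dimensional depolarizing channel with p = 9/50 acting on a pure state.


F = (1-p) + p/d
= (1 - 0.1800) + 0.1800/14
= 0.8200 + 0.0129
= 0.8329

0.8329


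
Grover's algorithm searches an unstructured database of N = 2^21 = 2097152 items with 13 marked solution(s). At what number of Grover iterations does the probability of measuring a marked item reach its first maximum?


After j Grover iterations the success probability is P(j) = sin^2((2j+1)*theta), where sin(theta) = sqrt(k/N).
N = 2^21 = 2097152, k = 13
sin(theta) = sqrt(k/N) = 0.002489755622
theta = arcsin(sqrt(k/N)) = 0.002489758194 rad
P(j) reaches its first maximum when (2j+1)*theta is as close as possible to pi/2, i.e. j = round(pi/(4*theta) - 1/2).
pi/(4*theta) - 1/2 = 314.9516
(For comparison, the common estimate pi/4 * sqrt(N/k) = 315.4519; the exact maximiser is used here.)
Optimal iterations = 315

315


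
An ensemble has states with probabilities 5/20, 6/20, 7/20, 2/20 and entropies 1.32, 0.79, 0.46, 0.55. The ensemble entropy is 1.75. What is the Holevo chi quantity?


chi = S(rho) - sum_i p_i * S(rho_i)
Weighted entropy = 5/20 * 1.32 + 6/20 * 0.79 + 7/20 * 0.46 + 2/20 * 0.55
= 0.7830
chi = 1.75 - 0.7830
= 0.9670

0.9670


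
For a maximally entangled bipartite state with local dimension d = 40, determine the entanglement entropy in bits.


For a maximally entangled state in d x d:
S = log2(d) = log2(40)
= 5.3219

5.3219


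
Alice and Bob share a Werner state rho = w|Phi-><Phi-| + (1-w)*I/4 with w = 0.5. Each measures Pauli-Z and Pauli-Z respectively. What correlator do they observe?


|Phi-> = (|00> - |11>)/sqrt(2)
For the pure Bell state, <Z_A Z_B> = +1 (Bell-state Pauli correlator).
The maximally-mixed part I/4 has tr(I/4 * P tensor P) = 0 for any traceless Pauli P.
So <Z_A Z_B>_rho = w * (+1) + (1 - w) * 0
= 0.5 * (+1)
= 0.5000

0.5000


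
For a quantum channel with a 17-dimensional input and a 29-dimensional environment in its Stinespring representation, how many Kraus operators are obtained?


Tracing out the environment in an orthonormal basis {|i>_E} gives Kraus operators K_i = <i|_E U |0>_E.
Number of Kraus operators = dim(H_env) = d_env
= 29

29


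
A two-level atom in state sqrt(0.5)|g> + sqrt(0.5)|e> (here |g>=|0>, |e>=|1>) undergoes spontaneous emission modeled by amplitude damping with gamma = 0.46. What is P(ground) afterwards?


For amplitude damping with parameter gamma on state sqrt(a)|0> + sqrt(b)|1>:
alpha^2 = 0.5, beta^2 = 0.5
P(|0>) = alpha^2 + gamma * beta^2
= 0.5 + 0.46 * 0.5
= 0.5 + 0.2300
= 0.7300

0.7300


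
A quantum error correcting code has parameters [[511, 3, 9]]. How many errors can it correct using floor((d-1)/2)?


Code parameters: [[511, 3, 9]], distance d = 9.
Number of correctable errors = floor((d-1)/2)
= floor((9 - 1)/2)
= floor(8/2)
= 4

4


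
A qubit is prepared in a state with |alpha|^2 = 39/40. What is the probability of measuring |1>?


|alpha|^2 = 39/40 = 0.9750
|beta|^2 = 1 - 39/40 = 1/40 = 0.0250
P(|1>) = |beta|^2 = 0.0250

0.0250


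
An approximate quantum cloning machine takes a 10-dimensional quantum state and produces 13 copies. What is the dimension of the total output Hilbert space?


Output space = H^(tensor 13) where dim(H) = 10
dim = 10^13
= 100 (after 2 factors)
= 1000 (after 3 factors)
= 10000 (after 4 factors)
= 100000 (after 5 factors)
= 1000000 (after 6 factors)
= 10000000 (after 7 factors)
= 100000000 (after 8 factors)
= 1000000000 (after 9 factors)
= 10000000000 (after 10 factors)
= 100000000000 (after 11 factors)
= 1000000000000 (after 12 factors)
= 10000000000000 (after 13 factors)
= 10000000000000

10000000000000


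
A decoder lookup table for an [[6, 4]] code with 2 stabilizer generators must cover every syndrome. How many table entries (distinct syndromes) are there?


Each stabilizer generator gives a binary (+1 or -1) measurement outcome.
With 2 independent generators:
Total syndromes = 2^2
= 4

4


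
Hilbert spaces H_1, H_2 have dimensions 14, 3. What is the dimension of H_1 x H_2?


dim(H_1 x H_2) = 14 * 3
= 42

42


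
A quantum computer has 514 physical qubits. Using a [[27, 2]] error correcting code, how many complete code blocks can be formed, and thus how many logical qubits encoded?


Each code block uses 27 physical qubits for 2 logical qubit(s).
Number of complete blocks = floor(514 / 27) = 19
Logical qubits = 19 * 2
= 38

38


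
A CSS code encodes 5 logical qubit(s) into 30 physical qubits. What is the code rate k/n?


Code rate R = k/n
= 5/30
= 0.1667

0.1667


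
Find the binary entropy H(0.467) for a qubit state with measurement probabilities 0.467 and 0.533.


S = -p*log2(p) - (1-p)*log2(1-p)
p = 0.4670, 1-p = 0.5330
= -0.4670 * log2(0.4670) - 0.5330 * log2(0.5330)
= -(-0.5130) - (-0.4839)
= 0.9969

0.9969


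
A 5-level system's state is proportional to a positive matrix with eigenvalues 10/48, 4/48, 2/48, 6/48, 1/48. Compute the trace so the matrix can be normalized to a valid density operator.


tr(M) = sum of eigenvalues
= 10/48 + 4/48 + 2/48 + 6/48 + 1/48
= 23/48
= 0.4792

0.4792


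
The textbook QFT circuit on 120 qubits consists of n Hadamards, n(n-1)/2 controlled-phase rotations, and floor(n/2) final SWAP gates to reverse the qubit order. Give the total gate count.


Hadamard gates: 120
Controlled rotations: n*(n-1)/2 = 120*119/2 = 7140
SWAP gates: floor(n/2) = floor(120/2) = 60
Total = 120 + 7140 + 60
= 7320

7320


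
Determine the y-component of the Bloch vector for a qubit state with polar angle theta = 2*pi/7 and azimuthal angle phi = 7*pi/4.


theta = 0.8976, phi = 5.4978
r_y = sin(theta)*sin(phi) = 0.7818 * -0.7071
r_y = -0.5528

-0.5528


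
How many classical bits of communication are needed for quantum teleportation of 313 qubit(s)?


Quantum teleportation requires 2 classical bits per qubit teleported.
313 qubit(s) -> 2 * 313 = 626 classical bits

626


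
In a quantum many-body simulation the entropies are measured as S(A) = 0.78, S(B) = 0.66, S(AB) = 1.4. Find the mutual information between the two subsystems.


I(A:B) = S(A) + S(B) - S(AB)
= 0.78 + 0.66 - 1.4
= 0.0400

0.0400


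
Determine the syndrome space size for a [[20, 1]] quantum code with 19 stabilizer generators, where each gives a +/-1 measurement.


Each stabilizer generator gives a binary (+1 or -1) measurement outcome.
With 19 independent generators:
Total syndromes = 2^19
= 524288

524288


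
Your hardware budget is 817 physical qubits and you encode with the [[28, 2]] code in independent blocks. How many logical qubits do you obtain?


Each code block uses 28 physical qubits for 2 logical qubit(s).
Number of complete blocks = floor(817 / 28) = 29
Logical qubits = 29 * 2
= 58

58


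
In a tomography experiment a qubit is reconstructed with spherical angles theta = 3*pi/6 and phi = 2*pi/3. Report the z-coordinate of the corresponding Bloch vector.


theta = 1.5708, phi = 2.0944
r_z = cos(theta) = 0.0000

0.0000


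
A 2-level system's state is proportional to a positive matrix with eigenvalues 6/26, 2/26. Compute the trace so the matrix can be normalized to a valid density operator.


tr(M) = sum of eigenvalues
= 6/26 + 2/26
= 8/26
= 0.3077

0.3077


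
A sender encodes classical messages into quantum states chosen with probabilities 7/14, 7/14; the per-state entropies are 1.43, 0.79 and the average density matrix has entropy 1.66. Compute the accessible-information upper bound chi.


chi = S(rho) - sum_i p_i * S(rho_i)
Weighted entropy = 7/14 * 1.43 + 7/14 * 0.79
= 1.1100
chi = 1.66 - 1.1100
= 0.5500

0.5500


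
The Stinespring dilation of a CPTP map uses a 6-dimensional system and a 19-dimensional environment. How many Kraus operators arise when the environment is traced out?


Tracing out the environment in an orthonormal basis {|i>_E} gives Kraus operators K_i = <i|_E U |0>_E.
Number of Kraus operators = dim(H_env) = d_env
= 19

19


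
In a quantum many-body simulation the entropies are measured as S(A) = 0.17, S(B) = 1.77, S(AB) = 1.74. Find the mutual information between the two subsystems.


I(A:B) = S(A) + S(B) - S(AB)
= 0.17 + 1.77 - 1.74
= 0.2000

0.2000


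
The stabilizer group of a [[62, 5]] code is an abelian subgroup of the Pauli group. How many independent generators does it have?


For an [[n,k]] stabilizer code:
Number of stabilizer generators = n - k
= 62 - 5
= 57

57


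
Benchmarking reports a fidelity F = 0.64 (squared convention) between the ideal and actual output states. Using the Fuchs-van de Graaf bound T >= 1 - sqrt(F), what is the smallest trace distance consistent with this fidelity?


Fuchs-van de Graaf (squared-fidelity convention): 1 - sqrt(F) <= T <= sqrt(1 - F).
Lower bound: T >= 1 - sqrt(F)
sqrt(F) = sqrt(0.64) = 0.8000
T >= 1 - 0.8000
T >= 0.2000

0.2000


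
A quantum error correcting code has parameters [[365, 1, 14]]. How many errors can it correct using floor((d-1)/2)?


Code parameters: [[365, 1, 14]], distance d = 14.
Number of correctable errors = floor((d-1)/2)
= floor((14 - 1)/2)
= floor(13/2)
= 6

6


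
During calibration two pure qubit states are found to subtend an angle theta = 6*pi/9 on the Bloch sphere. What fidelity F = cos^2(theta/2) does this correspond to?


For states separated by angle theta on Bloch sphere:
F = cos^2(theta/2)
theta = 6*pi/9 = 2.0944
theta/2 = 1.0472
cos(theta/2) = 0.5000
F = 0.2500

0.2500


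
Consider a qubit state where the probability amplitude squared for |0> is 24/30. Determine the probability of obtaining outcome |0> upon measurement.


|alpha|^2 = 24/30 = 0.8000
|beta|^2 = 1 - 24/30 = 6/30 = 0.2000
P(|0>) = |alpha|^2 = 0.8000

0.8000


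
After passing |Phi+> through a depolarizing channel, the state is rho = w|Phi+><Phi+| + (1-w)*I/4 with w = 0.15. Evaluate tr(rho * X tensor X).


|Phi+> = (|00> + |11>)/sqrt(2)
For the pure Bell state, <X_A X_B> = +1 (Bell-state Pauli correlator).
The maximally-mixed part I/4 has tr(I/4 * P tensor P) = 0 for any traceless Pauli P.
So <X_A X_B>_rho = w * (+1) + (1 - w) * 0
= 0.15 * (+1)
= 0.1500

0.1500


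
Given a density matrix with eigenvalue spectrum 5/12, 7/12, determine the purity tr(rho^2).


tr(rho^2) = sum of eigenvalues squared
= (5/12)^2 + (7/12)^2
= (25 + 49) / 144
= 74/144
= 0.5139

0.5139


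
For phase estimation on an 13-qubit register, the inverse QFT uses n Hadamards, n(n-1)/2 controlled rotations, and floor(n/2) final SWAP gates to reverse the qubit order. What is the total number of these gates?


Hadamard gates: 13
Controlled rotations: n*(n-1)/2 = 13*12/2 = 78
SWAP gates: floor(n/2) = floor(13/2) = 6
Total = 13 + 78 + 6
= 97

97


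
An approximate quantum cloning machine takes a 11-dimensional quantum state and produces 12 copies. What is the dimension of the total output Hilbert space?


Output space = H^(tensor 12) where dim(H) = 11
dim = 11^12
= 121 (after 2 factors)
= 1331 (after 3 factors)
= 14641 (after 4 factors)
= 161051 (after 5 factors)
= 1771561 (after 6 factors)
= 19487171 (after 7 factors)
= 214358881 (after 8 factors)
= 2357947691 (after 9 factors)
= 25937424601 (after 10 factors)
= 285311670611 (after 11 factors)
= 3138428376721 (after 12 factors)
= 3138428376721

3138428376721


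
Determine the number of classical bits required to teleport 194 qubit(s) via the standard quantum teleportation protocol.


Quantum teleportation requires 2 classical bits per qubit teleported.
194 qubit(s) -> 2 * 194 = 388 classical bits

388


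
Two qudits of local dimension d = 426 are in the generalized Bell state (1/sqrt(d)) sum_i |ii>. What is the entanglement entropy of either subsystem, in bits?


For a maximally entangled state in d x d:
S = log2(d) = log2(426)
= 8.7347

8.7347


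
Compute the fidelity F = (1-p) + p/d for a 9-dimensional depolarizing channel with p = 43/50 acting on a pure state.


F = (1-p) + p/d
= (1 - 0.8600) + 0.8600/9
= 0.1400 + 0.0956
= 0.2356

0.2356


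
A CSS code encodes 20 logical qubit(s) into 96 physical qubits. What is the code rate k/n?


Code rate R = k/n
= 20/96
= 0.2083

0.2083


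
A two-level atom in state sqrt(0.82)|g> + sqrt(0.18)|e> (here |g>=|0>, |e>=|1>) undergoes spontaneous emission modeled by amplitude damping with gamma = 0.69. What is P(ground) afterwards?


For amplitude damping with parameter gamma on state sqrt(a)|0> + sqrt(b)|1>:
alpha^2 = 0.82, beta^2 = 0.18
P(|0>) = alpha^2 + gamma * beta^2
= 0.82 + 0.69 * 0.18
= 0.82 + 0.1242
= 0.9442

0.9442


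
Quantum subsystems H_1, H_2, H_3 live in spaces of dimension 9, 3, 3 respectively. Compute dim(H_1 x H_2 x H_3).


dim(H_1 x H_2 x H_3) = 9 * 3 * 3
= 27 * 3
= 81

81


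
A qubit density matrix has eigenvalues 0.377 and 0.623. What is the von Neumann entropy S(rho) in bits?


S = -p*log2(p) - (1-p)*log2(1-p)
p = 0.3770, 1-p = 0.6230
= -0.3770 * log2(0.3770) - 0.6230 * log2(0.6230)
= -(-0.5306) - (-0.4253)
= 0.9559

0.9559


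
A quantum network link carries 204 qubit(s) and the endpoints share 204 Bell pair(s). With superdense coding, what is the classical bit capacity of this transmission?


Superdense coding allows 2 classical bits per shared entangled pair.
204 pair(s) -> 2 * 204 = 408 classical bits

408


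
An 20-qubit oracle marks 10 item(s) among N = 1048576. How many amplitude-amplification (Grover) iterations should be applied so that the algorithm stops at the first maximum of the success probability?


After j Grover iterations the success probability is P(j) = sin^2((2j+1)*theta), where sin(theta) = sqrt(k/N).
N = 2^20 = 1048576, k = 10
sin(theta) = sqrt(k/N) = 0.003088161778
theta = arcsin(sqrt(k/N)) = 0.003088166686 rad
P(j) reaches its first maximum when (2j+1)*theta is as close as possible to pi/2, i.e. j = round(pi/(4*theta) - 1/2).
pi/(4*theta) - 1/2 = 253.8251
(For comparison, the common estimate pi/4 * sqrt(N/k) = 254.3255; the exact maximiser is used here.)
Optimal iterations = 254

254
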